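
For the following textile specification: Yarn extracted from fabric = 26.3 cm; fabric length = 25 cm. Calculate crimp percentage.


Formula: Crimp% = ((L_yarn - L_fabric) / L_fabric) * 100
Step 1: Extension = 26.3 - 25 = 1.3 cm
Step 2: Crimp% = (1.3 / 25) * 100
Step 3: Crimp% = 0.052 * 100 = 5.2%

5.2%


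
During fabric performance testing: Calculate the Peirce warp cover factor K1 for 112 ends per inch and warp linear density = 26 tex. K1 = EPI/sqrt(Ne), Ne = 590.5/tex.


Formula: K1 = EPI / sqrt(Ne), with Ne = 590.5 / tex_warp
Step 1: Ne = 590.5 / 26 = 22.712
Step 2: sqrt(Ne) = sqrt(22.712) = 4.7657
Step 3: K1 = 112 / 4.7657 = 23.5

23.5


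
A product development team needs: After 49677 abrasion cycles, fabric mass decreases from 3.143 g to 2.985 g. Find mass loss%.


Formula: Mass loss% = ((m_before - m_after) / m_before) * 100
Step 1: Mass loss = 3.143 - 2.985 = 0.158 g
Step 2: Ratio = 0.158 / 3.143 = 0.0502704
Step 3: Mass loss% = 0.0502704 * 100 = 5.02704% ≈ 5.03%

5.03%


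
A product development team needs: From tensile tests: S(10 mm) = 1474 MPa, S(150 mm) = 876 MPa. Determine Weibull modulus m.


Formula: m = ln(L1/L2) / ln(S2/S1)
Step 1: ln(L1/L2) = ln(10/150) = -2.70805
Step 2: S2/S1 = 876/1474 = 0.5943
Step 3: ln(S2/S1) = ln(0.5943) = -0.52037
Step 4: m = -2.70805 / -0.52037 = 5.20

5.20 (Weibull m)


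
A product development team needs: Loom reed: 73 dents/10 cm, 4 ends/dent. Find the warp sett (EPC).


Formula: EPC = (dents per 10 cm * ends per dent) / 10
Step 1: Total ends per 10 cm = 73 * 4 = 292
Step 2: EPC = 292 / 10 = 29.2 ends/cm

29.2 ends/cm


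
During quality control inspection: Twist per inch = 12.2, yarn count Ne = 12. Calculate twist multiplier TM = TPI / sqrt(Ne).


Formula: TM = TPI / sqrt(Ne)
Step 1: sqrt(Ne) = sqrt(12) = 3.4641
Step 2: TM = 12.2 / 3.4641 = 3.52

3.52 TM


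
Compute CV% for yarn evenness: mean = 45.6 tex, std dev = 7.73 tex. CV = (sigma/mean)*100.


Formula: CV% = (standard deviation / mean) * 100
Step 1: Ratio = 7.73 / 45.6 = 0.169518
Step 2: CV% = 0.169518 * 100 = 16.9518% ≈ 17.0%

17.0%


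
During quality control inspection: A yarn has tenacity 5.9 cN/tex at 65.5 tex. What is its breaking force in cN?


Formula: Breaking force = Tenacity * Linear density
F = 5.9 cN/tex * 65.5 tex
F = 386.45 cN

386.45 cN


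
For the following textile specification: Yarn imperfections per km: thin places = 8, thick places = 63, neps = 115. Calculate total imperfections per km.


Formula: Total = thin places + thick places + neps
Total = 8 + 63 + 115
Total = 186 imperfections/km

186 imperfections/km


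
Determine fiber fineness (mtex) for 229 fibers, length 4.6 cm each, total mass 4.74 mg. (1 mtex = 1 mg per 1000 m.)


Formula: fineness (mtex) = mass (mg) / total length (km) = (mass_mg / total_length_m) * 1000
Step 1: Convert fiber length: 4.6 cm = 0.046 m
Step 2: Total fiber length = 229 * 0.046 = 10.534 m
Step 3: Linear density = 4.74 mg / 10.534 m = 0.4500 mg/m
Step 4: fineness = 0.4500 * 1000 = 450.0 mtex

450.0 mtex


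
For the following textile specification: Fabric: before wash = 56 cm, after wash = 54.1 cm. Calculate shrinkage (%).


Formula: Shrinkage% = ((L_before - L_after) / L_before) * 100
Step 1: Shrinkage = 56 - 54.1 = 1.9 cm
Step 2: Shrinkage% = (1.9 / 56) * 100
Step 3: Shrinkage% = 0.033929 * 100 = 3.3929% ≈ 3.4%

3.4%


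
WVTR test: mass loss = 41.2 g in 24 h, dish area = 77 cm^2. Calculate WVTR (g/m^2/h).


Formula: WVTR = mass_loss / (area * time)
Step 1: Convert area: 77 cm^2 = 0.0077 m^2
Step 2: WVTR = 41.2 g / (0.0077 m^2 * 24 h)
Step 3: WVTR = 41.2 / 0.1848 = 222.9 g/m^2/h

222.9 g/m^2/h


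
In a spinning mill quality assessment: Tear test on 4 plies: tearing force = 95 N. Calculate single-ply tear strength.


Formula: Per-ply strength = Total force / Number of plies
Per-ply = 95 N / 4
Per-ply = 23.75 N

23.75 N


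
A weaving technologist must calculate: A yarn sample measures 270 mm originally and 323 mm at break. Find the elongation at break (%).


Formula: Elongation (%) = ((L_break - L0) / L0) * 100
Step 1: Extension = 323 - 270 = 53 mm
Step 2: Elongation = (53 / 270) * 100
Step 3: Elongation = 0.196296 * 100 = 19.6296% ≈ 19.6%

19.6%


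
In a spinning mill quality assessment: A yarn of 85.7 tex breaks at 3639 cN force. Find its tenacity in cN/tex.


Formula: Tenacity = Breaking force / Linear density
Tenacity = 3639 cN / 85.7 tex
Tenacity = 42.46 cN/tex

42.46 cN/tex


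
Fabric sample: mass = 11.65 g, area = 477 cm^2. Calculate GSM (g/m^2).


Formula: GSM = mass_g / area_m2
Step 1: Convert area: 477 cm^2 = 477 / 10000 = 0.0477 m^2
Step 2: GSM = 11.65 g / 0.0477 m^2 = 244.2 g/m^2

244.2 g/m^2


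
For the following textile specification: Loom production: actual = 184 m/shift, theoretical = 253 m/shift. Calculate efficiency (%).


Formula: Efficiency% = (Actual output / Theoretical output) * 100
Efficiency% = (184 / 253) * 100
Efficiency% = 0.727273 * 100 = 72.7273% ≈ 72.7%

72.7%


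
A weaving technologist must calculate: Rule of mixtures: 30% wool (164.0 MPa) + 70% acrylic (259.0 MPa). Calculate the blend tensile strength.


Formula: Blend property = (fraction_A * property_A) + (fraction_B * property_B)
Step 1: Contribution A = 30/100 * 164.0 MPa = 49.2 MPa
Step 2: Contribution B = 70/100 * 259.0 MPa = 181.3 MPa
Step 3: Blend tensile strength = 49.2 + 181.3 = 230.5 MPa

230.5 MPa


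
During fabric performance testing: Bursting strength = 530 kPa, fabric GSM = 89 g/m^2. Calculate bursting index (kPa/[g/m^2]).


Formula: Bursting Index = Bursting Strength / Fabric GSM
BI = 530 kPa / 89 g/m^2
BI = 5.955 kPa/(g/m^2)

5.955 kPa/(g/m^2)


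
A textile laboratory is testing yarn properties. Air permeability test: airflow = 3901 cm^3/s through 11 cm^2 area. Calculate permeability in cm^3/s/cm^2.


Formula: Air Permeability = Airflow / Test Area
AP = 3901 cm^3/s / 11 cm^2
AP = 354.6 cm^3/s/cm^2

354.6 cm^3/s/cm^2


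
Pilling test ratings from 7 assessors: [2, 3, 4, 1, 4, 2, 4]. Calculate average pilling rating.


Formula: Mean = sum / count
Sum = 2 + 3 + 4 + 1 + 4 + 2 + 4 = 20
Mean = 20 / 7 = 2.9

2.9


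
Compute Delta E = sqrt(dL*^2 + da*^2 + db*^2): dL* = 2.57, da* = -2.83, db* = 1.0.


Formula: Delta E = sqrt(dL*^2 + da*^2 + db*^2)
Step 1: dL*^2 = 2.57^2 = 6.6049
Step 2: da*^2 = (-2.83)^2 = 8.0089
Step 3: db*^2 = 1.0^2 = 1.0
Step 4: Sum = 6.6049 + 8.0089 + 1.0 = 15.6138
Step 5: Delta E = sqrt(15.6138) = 3.95

3.95 Delta E


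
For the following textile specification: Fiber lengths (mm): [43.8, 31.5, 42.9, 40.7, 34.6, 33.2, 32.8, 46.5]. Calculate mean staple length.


Formula: Mean = sum of lengths / count
Sum = 43.8 + 31.5 + 42.9 + 40.7 + 34.6 + 33.2 + 32.8 + 46.5
Sum = 306.0 mm
Mean = 306.0 / 8 = 38.25 mm

38.25 mm


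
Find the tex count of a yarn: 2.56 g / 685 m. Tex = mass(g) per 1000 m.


Formula: Tex = (mass_g / length_m) * 1000
Substituting: Tex = (2.56 / 685) * 1000
Intermediate: 2.56 / 685 = 0.00373723 g/m
Tex = 0.00373723 * 1000 = 3.74 tex

3.74 tex


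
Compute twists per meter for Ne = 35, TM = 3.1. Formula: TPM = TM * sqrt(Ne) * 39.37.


Formula: TPM = TM * sqrt(Ne) * 39.37
Step 1: sqrt(Ne) = sqrt(35) = 5.9161
Step 2: TM * sqrt(Ne) = 3.1 * 5.9161 = 18.3399
Step 3: TPM = 18.3399 * 39.37 = 722 twists/m

722 twists/m


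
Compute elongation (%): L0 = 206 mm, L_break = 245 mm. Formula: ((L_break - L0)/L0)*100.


Formula: Elongation (%) = ((L_break - L0) / L0) * 100
Step 1: Extension = 245 - 206 = 39 mm
Step 2: Elongation = (39 / 206) * 100
Step 3: Elongation = 0.18932 * 100 = 18.932% ≈ 18.9%

18.9%


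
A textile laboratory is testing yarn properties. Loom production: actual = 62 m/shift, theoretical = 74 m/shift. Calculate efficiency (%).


Formula: Efficiency% = (Actual output / Theoretical output) * 100
Efficiency% = (62 / 74) * 100
Efficiency% = 0.837838 * 100 = 83.7838% ≈ 83.8%

83.8%


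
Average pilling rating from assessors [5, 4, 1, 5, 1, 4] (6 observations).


Formula: Mean = sum / count
Sum = 5 + 4 + 1 + 5 + 1 + 4 = 20
Mean = 20 / 6 = 3.3

3.3


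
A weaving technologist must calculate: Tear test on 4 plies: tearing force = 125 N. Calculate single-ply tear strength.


Formula: Per-ply strength = Total force / Number of plies
Per-ply = 125 N / 4
Per-ply = 31.25 N

31.25 N


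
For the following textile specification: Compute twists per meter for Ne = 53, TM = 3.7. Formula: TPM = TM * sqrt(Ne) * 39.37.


Formula: TPM = TM * sqrt(Ne) * 39.37
Step 1: sqrt(Ne) = sqrt(53) = 7.2801
Step 2: TM * sqrt(Ne) = 3.7 * 7.2801 = 26.9364
Step 3: TPM = 26.9364 * 39.37 = 1060 twists/m

1060 twists/m


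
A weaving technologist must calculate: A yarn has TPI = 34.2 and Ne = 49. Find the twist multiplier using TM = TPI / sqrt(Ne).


Formula: TM = TPI / sqrt(Ne)
Step 1: sqrt(Ne) = sqrt(49) = 7
Step 2: TM = 34.2 / 7 = 4.89

4.89 TM


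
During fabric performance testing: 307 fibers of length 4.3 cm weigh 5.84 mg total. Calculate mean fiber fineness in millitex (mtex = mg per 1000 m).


Formula: fineness (mtex) = mass (mg) / total length (km) = (mass_mg / total_length_m) * 1000
Step 1: Convert fiber length: 4.3 cm = 0.043 m
Step 2: Total fiber length = 307 * 0.043 = 13.201 m
Step 3: Linear density = 5.84 mg / 13.201 m = 0.4424 mg/m
Step 4: fineness = 0.4424 * 1000 = 442.4 mtex

442.4 mtex


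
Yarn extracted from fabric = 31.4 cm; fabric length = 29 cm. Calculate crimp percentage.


Formula: Crimp% = ((L_yarn - L_fabric) / L_fabric) * 100
Step 1: Extension = 31.4 - 29 = 2.4 cm
Step 2: Crimp% = (2.4 / 29) * 100
Step 3: Crimp% = 0.082759 * 100 = 8.2759% ≈ 8.3%

8.3%


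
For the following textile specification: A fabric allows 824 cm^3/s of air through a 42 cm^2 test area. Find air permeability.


Formula: Air Permeability = Airflow / Test Area
AP = 824 cm^3/s / 42 cm^2
AP = 19.6 cm^3/s/cm^2

19.6 cm^3/s/cm^2


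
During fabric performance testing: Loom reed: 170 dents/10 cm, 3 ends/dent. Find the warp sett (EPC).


Formula: EPC = (dents per 10 cm * ends per dent) / 10
Step 1: Total ends per 10 cm = 170 * 3 = 510
Step 2: EPC = 510 / 10 = 51.0 ends/cm

51.0 ends/cm


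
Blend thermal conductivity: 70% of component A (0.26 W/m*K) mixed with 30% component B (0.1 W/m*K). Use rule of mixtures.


Formula: Blend property = (fraction_A * property_A) + (fraction_B * property_B)
Step 1: Contribution A = 70/100 * 0.26 W/m*K = 0.182 W/m*K
Step 2: Contribution B = 30/100 * 0.1 W/m*K = 0.03 W/m*K
Step 3: Blend thermal conductivity = 0.182 + 0.03 = 0.212 W/m*K

0.212 W/m*K


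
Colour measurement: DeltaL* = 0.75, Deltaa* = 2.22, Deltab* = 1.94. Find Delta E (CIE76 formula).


Formula: Delta E = sqrt(dL*^2 + da*^2 + db*^2)
Step 1: dL*^2 = 0.75^2 = 0.5625
Step 2: da*^2 = 2.22^2 = 4.9284
Step 3: db*^2 = 1.94^2 = 3.7636
Step 4: Sum = 0.5625 + 4.9284 + 3.7636 = 9.2545
Step 5: Delta E = sqrt(9.2545) = 3.04

3.04 Delta E


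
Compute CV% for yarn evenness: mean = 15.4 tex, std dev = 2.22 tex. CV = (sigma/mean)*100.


Formula: CV% = (standard deviation / mean) * 100
Step 1: Ratio = 2.22 / 15.4 = 0.144156
Step 2: CV% = 0.144156 * 100 = 14.4156% ≈ 14.4%

14.4%


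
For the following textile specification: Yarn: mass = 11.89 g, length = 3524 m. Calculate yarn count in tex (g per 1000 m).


Formula: Tex = (mass_g / length_m) * 1000
Substituting: Tex = (11.89 / 3524) * 1000
Intermediate: 11.89 / 3524 = 0.00337401 g/m
Tex = 0.00337401 * 1000 = 3.37 tex

3.37 tex


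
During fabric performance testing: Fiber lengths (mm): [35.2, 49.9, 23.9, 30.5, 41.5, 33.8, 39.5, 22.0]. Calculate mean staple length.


Formula: Mean = sum of lengths / count
Sum = 35.2 + 49.9 + 23.9 + 30.5 + 41.5 + 33.8 + 39.5 + 22.0
Sum = 276.3 mm
Mean = 276.3 / 8 = 34.54 mm

34.54 mm


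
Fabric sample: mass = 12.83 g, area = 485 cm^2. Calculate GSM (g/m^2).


Formula: GSM = mass_g / area_m2
Step 1: Convert area: 485 cm^2 = 485 / 10000 = 0.0485 m^2
Step 2: GSM = 12.83 g / 0.0485 m^2 = 264.5 g/m^2

264.5 g/m^2


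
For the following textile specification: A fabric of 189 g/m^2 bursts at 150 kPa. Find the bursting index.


Formula: Bursting Index = Bursting Strength / Fabric GSM
BI = 150 kPa / 189 g/m^2
BI = 0.794 kPa/(g/m^2)

0.794 kPa/(g/m^2)


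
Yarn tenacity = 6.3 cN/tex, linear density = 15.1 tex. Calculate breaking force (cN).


Formula: Breaking force = Tenacity * Linear density
F = 6.3 cN/tex * 15.1 tex
F = 95.13 cN

95.13 cN


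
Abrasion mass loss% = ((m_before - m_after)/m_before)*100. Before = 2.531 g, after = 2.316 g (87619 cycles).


Formula: Mass loss% = ((m_before - m_after) / m_before) * 100
Step 1: Mass loss = 2.531 - 2.316 = 0.215 g
Step 2: Ratio = 0.215 / 2.531 = 0.0849467
Step 3: Mass loss% = 0.0849467 * 100 = 8.49467% ≈ 8.49%

8.49%


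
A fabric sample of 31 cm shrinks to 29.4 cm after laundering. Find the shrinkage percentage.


Formula: Shrinkage% = ((L_before - L_after) / L_before) * 100
Step 1: Shrinkage = 31 - 29.4 = 1.6 cm
Step 2: Shrinkage% = (1.6 / 31) * 100
Step 3: Shrinkage% = 0.051613 * 100 = 5.1613% ≈ 5.2%

5.2%


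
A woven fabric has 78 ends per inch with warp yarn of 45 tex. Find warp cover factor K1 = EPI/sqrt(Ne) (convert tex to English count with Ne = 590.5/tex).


Formula: K1 = EPI / sqrt(Ne), with Ne = 590.5 / tex_warp
Step 1: Ne = 590.5 / 45 = 13.122
Step 2: sqrt(Ne) = sqrt(13.122) = 3.6224
Step 3: K1 = 78 / 3.6224 = 21.5

21.5


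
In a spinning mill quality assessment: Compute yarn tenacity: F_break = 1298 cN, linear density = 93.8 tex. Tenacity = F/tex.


Formula: Tenacity = Breaking force / Linear density
Tenacity = 1298 cN / 93.8 tex
Tenacity = 13.84 cN/tex

13.84 cN/tex


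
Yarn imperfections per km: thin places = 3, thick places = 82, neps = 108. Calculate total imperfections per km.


Formula: Total = thin places + thick places + neps
Total = 3 + 82 + 108
Total = 193 imperfections/km

193 imperfections/km


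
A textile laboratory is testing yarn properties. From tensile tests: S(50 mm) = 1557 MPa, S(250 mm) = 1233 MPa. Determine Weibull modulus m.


Formula: m = ln(L1/L2) / ln(S2/S1)
Step 1: ln(L1/L2) = ln(50/250) = -1.60944
Step 2: S2/S1 = 1233/1557 = 0.79191
Step 3: ln(S2/S1) = ln(0.79191) = -0.23331
Step 4: m = -1.60944 / -0.23331 = 6.90

6.90 (Weibull m)


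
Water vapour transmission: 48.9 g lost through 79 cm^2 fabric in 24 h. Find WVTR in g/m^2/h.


Formula: WVTR = mass_loss / (area * time)
Step 1: Convert area: 79 cm^2 = 0.0079 m^2
Step 2: WVTR = 48.9 g / (0.0079 m^2 * 24 h)
Step 3: WVTR = 48.9 / 0.1896 = 257.9 g/m^2/h

257.9 g/m^2/h


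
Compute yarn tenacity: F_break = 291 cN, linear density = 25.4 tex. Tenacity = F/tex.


Formula: Tenacity = Breaking force / Linear density
Tenacity = 291 cN / 25.4 tex
Tenacity = 11.46 cN/tex

11.46 cN/tex


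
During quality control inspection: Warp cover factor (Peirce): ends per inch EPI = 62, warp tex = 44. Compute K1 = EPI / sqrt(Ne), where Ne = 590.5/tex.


Formula: K1 = EPI / sqrt(Ne), with Ne = 590.5 / tex_warp
Step 1: Ne = 590.5 / 44 = 13.42
Step 2: sqrt(Ne) = sqrt(13.42) = 3.6633
Step 3: K1 = 62 / 3.6633 = 16.9

16.9


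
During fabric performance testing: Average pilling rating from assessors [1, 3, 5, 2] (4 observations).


Formula: Mean = sum / count
Sum = 1 + 3 + 5 + 2 = 11
Mean = 11 / 4 = 2.8

2.8


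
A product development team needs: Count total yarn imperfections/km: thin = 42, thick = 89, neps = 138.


Formula: Total = thin places + thick places + neps
Total = 42 + 89 + 138
Total = 269 imperfections/km

269 imperfections/km


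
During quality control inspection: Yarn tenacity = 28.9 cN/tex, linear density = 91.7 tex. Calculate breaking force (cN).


Formula: Breaking force = Tenacity * Linear density
F = 28.9 cN/tex * 91.7 tex
F = 2650.13 cN

2650.13 cN


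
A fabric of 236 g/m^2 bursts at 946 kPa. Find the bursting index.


Formula: Bursting Index = Bursting Strength / Fabric GSM
BI = 946 kPa / 236 g/m^2
BI = 4.008 kPa/(g/m^2)

4.008 kPa/(g/m^2)


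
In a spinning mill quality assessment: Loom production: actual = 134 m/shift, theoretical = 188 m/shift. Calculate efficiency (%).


Formula: Efficiency% = (Actual output / Theoretical output) * 100
Efficiency% = (134 / 188) * 100
Efficiency% = 0.712766 * 100 = 71.2766% ≈ 71.3%

71.3%


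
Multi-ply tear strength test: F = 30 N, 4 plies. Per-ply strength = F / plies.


Formula: Per-ply strength = Total force / Number of plies
Per-ply = 30 N / 4
Per-ply = 7.5 N

7.5 N


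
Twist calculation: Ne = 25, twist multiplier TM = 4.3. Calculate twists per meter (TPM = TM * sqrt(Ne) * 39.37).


Formula: TPM = TM * sqrt(Ne) * 39.37
Step 1: sqrt(Ne) = sqrt(25) = 5
Step 2: TM * sqrt(Ne) = 4.3 * 5 = 21.5
Step 3: TPM = 21.5 * 39.37 = 846 twists/m

846 twists/m


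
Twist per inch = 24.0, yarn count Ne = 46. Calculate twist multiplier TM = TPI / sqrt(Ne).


Formula: TM = TPI / sqrt(Ne)
Step 1: sqrt(Ne) = sqrt(46) = 6.7823
Step 2: TM = 24.0 / 6.7823 = 3.54

3.54 TM


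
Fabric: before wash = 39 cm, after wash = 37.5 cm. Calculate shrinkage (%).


Formula: Shrinkage% = ((L_before - L_after) / L_before) * 100
Step 1: Shrinkage = 39 - 37.5 = 1.5 cm
Step 2: Shrinkage% = (1.5 / 39) * 100
Step 3: Shrinkage% = 0.038462 * 100 = 3.8462% ≈ 3.8%

3.8%


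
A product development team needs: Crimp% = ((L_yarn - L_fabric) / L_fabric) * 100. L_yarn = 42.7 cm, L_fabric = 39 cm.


Formula: Crimp% = ((L_yarn - L_fabric) / L_fabric) * 100
Step 1: Extension = 42.7 - 39 = 3.7 cm
Step 2: Crimp% = (3.7 / 39) * 100
Step 3: Crimp% = 0.094872 * 100 = 9.4872% ≈ 9.5%

9.5%


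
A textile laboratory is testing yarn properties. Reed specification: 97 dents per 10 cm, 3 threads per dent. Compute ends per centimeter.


Formula: EPC = (dents per 10 cm * ends per dent) / 10
Step 1: Total ends per 10 cm = 97 * 3 = 291
Step 2: EPC = 291 / 10 = 29.1 ends/cm

29.1 ends/cm


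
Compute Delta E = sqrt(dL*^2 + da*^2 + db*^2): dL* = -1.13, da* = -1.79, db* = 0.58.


Formula: Delta E = sqrt(dL*^2 + da*^2 + db*^2)
Step 1: dL*^2 = (-1.13)^2 = 1.2769
Step 2: da*^2 = (-1.79)^2 = 3.2041
Step 3: db*^2 = 0.58^2 = 0.3364
Step 4: Sum = 1.2769 + 3.2041 + 0.3364 = 4.8174
Step 5: Delta E = sqrt(4.8174) = 2.19

2.19 Delta E


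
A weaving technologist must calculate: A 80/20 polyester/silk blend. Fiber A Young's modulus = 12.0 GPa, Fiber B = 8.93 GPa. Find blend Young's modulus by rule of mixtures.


Formula: Blend property = (fraction_A * property_A) + (fraction_B * property_B)
Step 1: Contribution A = 80/100 * 12.0 GPa = 9.6 GPa
Step 2: Contribution B = 20/100 * 8.93 GPa = 1.786 GPa
Step 3: Blend Young's modulus = 9.6 + 1.786 = 11.386 GPa

11.386 GPa


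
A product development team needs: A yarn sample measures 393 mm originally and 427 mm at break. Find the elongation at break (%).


Formula: Elongation (%) = ((L_break - L0) / L0) * 100
Step 1: Extension = 427 - 393 = 34 mm
Step 2: Elongation = (34 / 393) * 100
Step 3: Elongation = 0.086514 * 100 = 8.6514% ≈ 8.7%

8.7%


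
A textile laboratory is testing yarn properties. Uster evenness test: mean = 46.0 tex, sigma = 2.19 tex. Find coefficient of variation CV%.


Formula: CV% = (standard deviation / mean) * 100
Step 1: Ratio = 2.19 / 46.0 = 0.047609
Step 2: CV% = 0.047609 * 100 = 4.7609% ≈ 4.8%

4.8%


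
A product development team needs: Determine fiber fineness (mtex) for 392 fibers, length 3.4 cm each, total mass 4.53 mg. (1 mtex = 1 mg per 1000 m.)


Formula: fineness (mtex) = mass (mg) / total length (km) = (mass_mg / total_length_m) * 1000
Step 1: Convert fiber length: 3.4 cm = 0.034 m
Step 2: Total fiber length = 392 * 0.034 = 13.328 m
Step 3: Linear density = 4.53 mg / 13.328 m = 0.3399 mg/m
Step 4: fineness = 0.3399 * 1000 = 339.9 mtex

339.9 mtex


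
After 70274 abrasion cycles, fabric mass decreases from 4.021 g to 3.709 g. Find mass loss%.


Formula: Mass loss% = ((m_before - m_after) / m_before) * 100
Step 1: Mass loss = 4.021 - 3.709 = 0.312 g
Step 2: Ratio = 0.312 / 4.021 = 0.0775926
Step 3: Mass loss% = 0.0775926 * 100 = 7.75926% ≈ 7.76%

7.76%


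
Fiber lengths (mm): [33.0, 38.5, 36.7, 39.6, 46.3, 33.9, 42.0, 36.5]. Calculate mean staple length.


Formula: Mean = sum of lengths / count
Sum = 33.0 + 38.5 + 36.7 + 39.6 + 46.3 + 33.9 + 42.0 + 36.5
Sum = 306.5 mm
Mean = 306.5 / 8 = 38.31 mm

38.31 mm


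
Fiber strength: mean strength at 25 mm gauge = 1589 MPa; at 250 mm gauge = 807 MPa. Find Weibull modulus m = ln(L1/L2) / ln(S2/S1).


Formula: m = ln(L1/L2) / ln(S2/S1)
Step 1: ln(L1/L2) = ln(25/250) = -2.30259
Step 2: S2/S1 = 807/1589 = 0.50787
Step 3: ln(S2/S1) = ln(0.50787) = -0.67753
Step 4: m = -2.30259 / -0.67753 = 3.40

3.40 (Weibull m)


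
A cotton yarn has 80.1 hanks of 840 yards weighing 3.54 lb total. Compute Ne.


Formula: Ne = hanks / mass_lb
Substituting: Ne = 80.1 / 3.54
Ne = 22.6

22.6 Ne


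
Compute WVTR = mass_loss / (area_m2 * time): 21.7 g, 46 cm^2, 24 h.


Formula: WVTR = mass_loss / (area * time)
Step 1: Convert area: 46 cm^2 = 0.0046 m^2
Step 2: WVTR = 21.7 g / (0.0046 m^2 * 24 h)
Step 3: WVTR = 21.7 / 0.1104 = 196.6 g/m^2/h

196.6 g/m^2/h


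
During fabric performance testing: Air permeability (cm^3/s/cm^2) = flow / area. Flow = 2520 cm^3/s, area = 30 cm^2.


Formula: Air Permeability = Airflow / Test Area
AP = 2520 cm^3/s / 30 cm^2
AP = 84.0 cm^3/s/cm^2

84.0 cm^3/s/cm^2


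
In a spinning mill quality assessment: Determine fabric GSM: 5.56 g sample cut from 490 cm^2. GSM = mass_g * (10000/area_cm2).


Formula: GSM = mass_g / area_m2
Step 1: Convert area: 490 cm^2 = 490 / 10000 = 0.049 m^2
Step 2: GSM = 5.56 g / 0.049 m^2 = 113.5 g/m^2

113.5 g/m^2


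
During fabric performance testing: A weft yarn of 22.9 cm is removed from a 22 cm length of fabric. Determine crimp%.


Formula: Crimp% = ((L_yarn - L_fabric) / L_fabric) * 100
Step 1: Extension = 22.9 - 22 = 0.9 cm
Step 2: Crimp% = (0.9 / 22) * 100
Step 3: Crimp% = 0.040909 * 100 = 4.0909% ≈ 4.1%

4.1%


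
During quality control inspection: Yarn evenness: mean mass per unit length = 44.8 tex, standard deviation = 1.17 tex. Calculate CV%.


Formula: CV% = (standard deviation / mean) * 100
Step 1: Ratio = 1.17 / 44.8 = 0.026116
Step 2: CV% = 0.026116 * 100 = 2.6116% ≈ 2.6%

2.6%


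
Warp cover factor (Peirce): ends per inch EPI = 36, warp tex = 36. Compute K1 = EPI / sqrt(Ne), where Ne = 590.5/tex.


Formula: K1 = EPI / sqrt(Ne), with Ne = 590.5 / tex_warp
Step 1: Ne = 590.5 / 36 = 16.403
Step 2: sqrt(Ne) = sqrt(16.403) = 4.0501
Step 3: K1 = 36 / 4.0501 = 8.9

8.9


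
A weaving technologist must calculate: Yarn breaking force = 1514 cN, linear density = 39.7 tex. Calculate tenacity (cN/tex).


Formula: Tenacity = Breaking force / Linear density
Tenacity = 1514 cN / 39.7 tex
Tenacity = 38.14 cN/tex

38.14 cN/tex


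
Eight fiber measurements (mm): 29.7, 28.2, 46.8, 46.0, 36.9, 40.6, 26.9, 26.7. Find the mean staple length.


Formula: Mean = sum of lengths / count
Sum = 29.7 + 28.2 + 46.8 + 46.0 + 36.9 + 40.6 + 26.9 + 26.7
Sum = 281.8 mm
Mean = 281.8 / 8 = 35.23 mm

35.23 mm


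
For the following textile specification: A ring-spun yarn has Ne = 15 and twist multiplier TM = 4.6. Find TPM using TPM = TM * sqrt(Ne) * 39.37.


Formula: TPM = TM * sqrt(Ne) * 39.37
Step 1: sqrt(Ne) = sqrt(15) = 3.873
Step 2: TM * sqrt(Ne) = 4.6 * 3.873 = 17.8158
Step 3: TPM = 17.8158 * 39.37 = 701 twists/m

701 twists/m


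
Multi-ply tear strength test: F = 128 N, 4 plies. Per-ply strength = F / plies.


Formula: Per-ply strength = Total force / Number of plies
Per-ply = 128 N / 4
Per-ply = 32 N

32 N


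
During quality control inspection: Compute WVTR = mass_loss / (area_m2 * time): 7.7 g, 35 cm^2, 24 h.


Formula: WVTR = mass_loss / (area * time)
Step 1: Convert area: 35 cm^2 = 0.0035 m^2
Step 2: WVTR = 7.7 g / (0.0035 m^2 * 24 h)
Step 3: WVTR = 7.7 / 0.084 = 91.7 g/m^2/h

91.7 g/m^2/h


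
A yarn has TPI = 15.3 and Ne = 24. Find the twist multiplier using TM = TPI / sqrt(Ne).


Formula: TM = TPI / sqrt(Ne)
Step 1: sqrt(Ne) = sqrt(24) = 4.899
Step 2: TM = 15.3 / 4.899 = 3.12

3.12 TM


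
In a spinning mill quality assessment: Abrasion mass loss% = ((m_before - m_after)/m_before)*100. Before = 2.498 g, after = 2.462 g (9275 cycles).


Formula: Mass loss% = ((m_before - m_after) / m_before) * 100
Step 1: Mass loss = 2.498 - 2.462 = 0.036 g
Step 2: Ratio = 0.036 / 2.498 = 0.0144115
Step 3: Mass loss% = 0.0144115 * 100 = 1.44115% ≈ 1.44%

1.44%


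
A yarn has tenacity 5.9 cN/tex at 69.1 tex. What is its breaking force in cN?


Formula: Breaking force = Tenacity * Linear density
F = 5.9 cN/tex * 69.1 tex
F = 407.69 cN

407.69 cN


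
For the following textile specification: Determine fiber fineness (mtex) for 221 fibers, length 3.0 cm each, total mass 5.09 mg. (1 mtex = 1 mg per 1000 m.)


Formula: fineness (mtex) = mass (mg) / total length (km) = (mass_mg / total_length_m) * 1000
Step 1: Convert fiber length: 3.0 cm = 0.03 m
Step 2: Total fiber length = 221 * 0.03 = 6.63 m
Step 3: Linear density = 5.09 mg / 6.63 m = 0.7677 mg/m
Step 4: fineness = 0.7677 * 1000 = 767.7 mtex

767.7 mtex


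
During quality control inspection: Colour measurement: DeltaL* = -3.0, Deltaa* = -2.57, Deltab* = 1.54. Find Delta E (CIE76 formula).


Formula: Delta E = sqrt(dL*^2 + da*^2 + db*^2)
Step 1: dL*^2 = (-3.0)^2 = 9.0
Step 2: da*^2 = (-2.57)^2 = 6.6049
Step 3: db*^2 = 1.54^2 = 2.3716
Step 4: Sum = 9.0 + 6.6049 + 2.3716 = 17.9765
Step 5: Delta E = sqrt(17.9765) = 4.24

4.24 Delta E


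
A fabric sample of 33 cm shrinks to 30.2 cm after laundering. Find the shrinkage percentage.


Formula: Shrinkage% = ((L_before - L_after) / L_before) * 100
Step 1: Shrinkage = 33 - 30.2 = 2.8 cm
Step 2: Shrinkage% = (2.8 / 33) * 100
Step 3: Shrinkage% = 0.084848 * 100 = 8.4848% ≈ 8.5%

8.5%


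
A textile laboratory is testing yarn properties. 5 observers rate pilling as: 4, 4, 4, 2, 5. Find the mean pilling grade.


Formula: Mean = sum / count
Sum = 4 + 4 + 4 + 2 + 5 = 19
Mean = 19 / 5 = 3.8

3.8


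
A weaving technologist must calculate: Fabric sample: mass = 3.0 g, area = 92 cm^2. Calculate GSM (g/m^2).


Formula: GSM = mass_g / area_m2
Step 1: Convert area: 92 cm^2 = 92 / 10000 = 0.0092 m^2
Step 2: GSM = 3.0 g / 0.0092 m^2 = 326.1 g/m^2

326.1 g/m^2


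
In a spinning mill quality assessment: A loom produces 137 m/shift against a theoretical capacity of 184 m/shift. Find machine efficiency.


Formula: Efficiency% = (Actual output / Theoretical output) * 100
Efficiency% = (137 / 184) * 100
Efficiency% = 0.744565 * 100 = 74.4565% ≈ 74.5%

74.5%


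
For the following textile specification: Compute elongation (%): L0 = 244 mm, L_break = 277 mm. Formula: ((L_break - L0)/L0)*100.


Formula: Elongation (%) = ((L_break - L0) / L0) * 100
Step 1: Extension = 277 - 244 = 33 mm
Step 2: Elongation = (33 / 244) * 100
Step 3: Elongation = 0.135246 * 100 = 13.5246% ≈ 13.5%

13.5%


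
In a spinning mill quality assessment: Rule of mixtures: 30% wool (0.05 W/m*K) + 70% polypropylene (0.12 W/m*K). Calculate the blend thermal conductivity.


Formula: Blend property = (fraction_A * property_A) + (fraction_B * property_B)
Step 1: Contribution A = 30/100 * 0.05 W/m*K = 0.015 W/m*K
Step 2: Contribution B = 70/100 * 0.12 W/m*K = 0.084 W/m*K
Step 3: Blend thermal conductivity = 0.015 + 0.084 = 0.099 W/m*K

0.099 W/m*K


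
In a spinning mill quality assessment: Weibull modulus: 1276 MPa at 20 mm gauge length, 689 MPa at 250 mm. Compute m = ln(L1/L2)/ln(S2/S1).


Formula: m = ln(L1/L2) / ln(S2/S1)
Step 1: ln(L1/L2) = ln(20/250) = -2.52573
Step 2: S2/S1 = 689/1276 = 0.53997
Step 3: ln(S2/S1) = ln(0.53997) = -0.61624
Step 4: m = -2.52573 / -0.61624 = 4.10

4.10 (Weibull m)


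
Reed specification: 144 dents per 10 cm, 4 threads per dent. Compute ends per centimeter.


Formula: EPC = (dents per 10 cm * ends per dent) / 10
Step 1: Total ends per 10 cm = 144 * 4 = 576
Step 2: EPC = 576 / 10 = 57.6 ends/cm

57.6 ends/cm


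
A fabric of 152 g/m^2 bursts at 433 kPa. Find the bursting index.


Formula: Bursting Index = Bursting Strength / Fabric GSM
BI = 433 kPa / 152 g/m^2
BI = 2.849 kPa/(g/m^2)

2.849 kPa/(g/m^2)


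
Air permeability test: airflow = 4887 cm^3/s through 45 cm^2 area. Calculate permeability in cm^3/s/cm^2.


Formula: Air Permeability = Airflow / Test Area
AP = 4887 cm^3/s / 45 cm^2
AP = 108.6 cm^3/s/cm^2

108.6 cm^3/s/cm^2


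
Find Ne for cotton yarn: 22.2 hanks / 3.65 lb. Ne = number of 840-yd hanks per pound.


Formula: Ne = hanks / mass_lb
Substituting: Ne = 22.2 / 3.65
Ne = 6.1

6.1 Ne


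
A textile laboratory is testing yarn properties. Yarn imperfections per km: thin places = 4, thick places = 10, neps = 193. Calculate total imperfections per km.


Formula: Total = thin places + thick places + neps
Total = 4 + 10 + 193
Total = 207 imperfections/km

207 imperfections/km


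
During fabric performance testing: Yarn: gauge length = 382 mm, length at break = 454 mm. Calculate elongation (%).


Formula: Elongation (%) = ((L_break - L0) / L0) * 100
Step 1: Extension = 454 - 382 = 72 mm
Step 2: Elongation = (72 / 382) * 100
Step 3: Elongation = 0.188482 * 100 = 18.8482% ≈ 18.8%

18.8%


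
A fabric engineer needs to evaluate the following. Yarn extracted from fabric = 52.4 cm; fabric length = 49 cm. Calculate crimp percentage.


Formula: Crimp% = ((L_yarn - L_fabric) / L_fabric) * 100
Step 1: Extension = 52.4 - 49 = 3.4 cm
Step 2: Crimp% = (3.4 / 49) * 100
Step 3: Crimp% = 0.069388 * 100 = 6.9388% ≈ 6.9%

6.9%


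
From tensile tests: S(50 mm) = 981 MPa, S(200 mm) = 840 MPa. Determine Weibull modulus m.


Formula: m = ln(L1/L2) / ln(S2/S1)
Step 1: ln(L1/L2) = ln(50/200) = -1.38629
Step 2: S2/S1 = 840/981 = 0.85627
Step 3: ln(S2/S1) = ln(0.85627) = -0.15517
Step 4: m = -1.38629 / -0.15517 = 8.93

8.93 (Weibull m)


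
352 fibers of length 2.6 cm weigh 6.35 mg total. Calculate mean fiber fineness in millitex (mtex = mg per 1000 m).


Formula: fineness (mtex) = mass (mg) / total length (km) = (mass_mg / total_length_m) * 1000
Step 1: Convert fiber length: 2.6 cm = 0.026 m
Step 2: Total fiber length = 352 * 0.026 = 9.152 m
Step 3: Linear density = 6.35 mg / 9.152 m = 0.6938 mg/m
Step 4: fineness = 0.6938 * 1000 = 693.8 mtex

693.8 mtex


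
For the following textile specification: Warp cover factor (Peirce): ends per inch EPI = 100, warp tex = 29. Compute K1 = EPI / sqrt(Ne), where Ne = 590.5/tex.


Formula: K1 = EPI / sqrt(Ne), with Ne = 590.5 / tex_warp
Step 1: Ne = 590.5 / 29 = 20.362
Step 2: sqrt(Ne) = sqrt(20.362) = 4.5124
Step 3: K1 = 100 / 4.5124 = 22.2

22.2


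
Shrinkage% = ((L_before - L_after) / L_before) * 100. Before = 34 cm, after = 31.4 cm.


Formula: Shrinkage% = ((L_before - L_after) / L_before) * 100
Step 1: Shrinkage = 34 - 31.4 = 2.6 cm
Step 2: Shrinkage% = (2.6 / 34) * 100
Step 3: Shrinkage% = 0.076471 * 100 = 7.6471% ≈ 7.6%

7.6%


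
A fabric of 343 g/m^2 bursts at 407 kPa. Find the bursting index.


Formula: Bursting Index = Bursting Strength / Fabric GSM
BI = 407 kPa / 343 g/m^2
BI = 1.187 kPa/(g/m^2)

1.187 kPa/(g/m^2)


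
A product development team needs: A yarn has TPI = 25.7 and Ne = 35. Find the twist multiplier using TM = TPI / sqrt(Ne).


Formula: TM = TPI / sqrt(Ne)
Step 1: sqrt(Ne) = sqrt(35) = 5.9161
Step 2: TM = 25.7 / 5.9161 = 4.34

4.34 TM


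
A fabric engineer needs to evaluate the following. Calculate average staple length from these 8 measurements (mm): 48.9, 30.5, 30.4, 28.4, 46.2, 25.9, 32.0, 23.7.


Formula: Mean = sum of lengths / count
Sum = 48.9 + 30.5 + 30.4 + 28.4 + 46.2 + 25.9 + 32.0 + 23.7
Sum = 266.0 mm
Mean = 266.0 / 8 = 33.25 mm

33.25 mm


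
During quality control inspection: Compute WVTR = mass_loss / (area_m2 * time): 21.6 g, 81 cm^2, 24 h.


Formula: WVTR = mass_loss / (area * time)
Step 1: Convert area: 81 cm^2 = 0.0081 m^2
Step 2: WVTR = 21.6 g / (0.0081 m^2 * 24 h)
Step 3: WVTR = 21.6 / 0.1944 = 111.1 g/m^2/h

111.1 g/m^2/h


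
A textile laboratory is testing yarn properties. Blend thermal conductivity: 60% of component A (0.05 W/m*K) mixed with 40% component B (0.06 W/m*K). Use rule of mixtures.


Formula: Blend property = (fraction_A * property_A) + (fraction_B * property_B)
Step 1: Contribution A = 60/100 * 0.05 W/m*K = 0.03 W/m*K
Step 2: Contribution B = 40/100 * 0.06 W/m*K = 0.024 W/m*K
Step 3: Blend thermal conductivity = 0.03 + 0.024 = 0.054 W/m*K

0.054 W/m*K


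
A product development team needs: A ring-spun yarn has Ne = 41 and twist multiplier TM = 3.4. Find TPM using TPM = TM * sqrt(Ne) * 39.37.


Formula: TPM = TM * sqrt(Ne) * 39.37
Step 1: sqrt(Ne) = sqrt(41) = 6.4031
Step 2: TM * sqrt(Ne) = 3.4 * 6.4031 = 21.7705
Step 3: TPM = 21.7705 * 39.37 = 857 twists/m

857 twists/m


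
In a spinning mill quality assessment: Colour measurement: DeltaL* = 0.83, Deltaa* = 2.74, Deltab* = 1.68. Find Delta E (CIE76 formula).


Formula: Delta E = sqrt(dL*^2 + da*^2 + db*^2)
Step 1: dL*^2 = 0.83^2 = 0.6889
Step 2: da*^2 = 2.74^2 = 7.5076
Step 3: db*^2 = 1.68^2 = 2.8224
Step 4: Sum = 0.6889 + 7.5076 + 2.8224 = 11.0189
Step 5: Delta E = sqrt(11.0189) = 3.32

3.32 Delta E


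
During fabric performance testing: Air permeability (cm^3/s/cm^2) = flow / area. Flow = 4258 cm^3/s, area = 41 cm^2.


Formula: Air Permeability = Airflow / Test Area
AP = 4258 cm^3/s / 41 cm^2
AP = 103.9 cm^3/s/cm^2

103.9 cm^3/s/cm^2


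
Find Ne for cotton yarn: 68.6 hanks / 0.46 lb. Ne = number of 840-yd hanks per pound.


Formula: Ne = hanks / mass_lb
Substituting: Ne = 68.6 / 0.46
Ne = 149.1

149.1 Ne


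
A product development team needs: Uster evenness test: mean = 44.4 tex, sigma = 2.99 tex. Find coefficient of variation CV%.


Formula: CV% = (standard deviation / mean) * 100
Step 1: Ratio = 2.99 / 44.4 = 0.067342
Step 2: CV% = 0.067342 * 100 = 6.7342% ≈ 6.7%

6.7%


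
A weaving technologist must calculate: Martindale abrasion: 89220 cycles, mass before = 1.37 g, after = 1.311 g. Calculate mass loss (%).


Formula: Mass loss% = ((m_before - m_after) / m_before) * 100
Step 1: Mass loss = 1.37 - 1.311 = 0.059 g
Step 2: Ratio = 0.059 / 1.37 = 0.0430657
Step 3: Mass loss% = 0.0430657 * 100 = 4.30657% ≈ 4.31%

4.31%


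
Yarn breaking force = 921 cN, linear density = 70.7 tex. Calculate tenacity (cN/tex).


Formula: Tenacity = Breaking force / Linear density
Tenacity = 921 cN / 70.7 tex
Tenacity = 13.03 cN/tex

13.03 cN/tex


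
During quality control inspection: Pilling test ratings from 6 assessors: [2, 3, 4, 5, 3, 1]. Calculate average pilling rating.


Formula: Mean = sum / count
Sum = 2 + 3 + 4 + 5 + 3 + 1 = 18
Mean = 18 / 6 = 3.0

3.0


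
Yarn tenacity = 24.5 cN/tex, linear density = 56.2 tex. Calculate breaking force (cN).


Formula: Breaking force = Tenacity * Linear density
F = 24.5 cN/tex * 56.2 tex
F = 1376.90 cN

1376.90 cN


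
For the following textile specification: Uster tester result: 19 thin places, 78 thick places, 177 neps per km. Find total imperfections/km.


Formula: Total = thin places + thick places + neps
Total = 19 + 78 + 177
Total = 274 imperfections/km

274 imperfections/km


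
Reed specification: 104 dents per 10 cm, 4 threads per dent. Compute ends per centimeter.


Formula: EPC = (dents per 10 cm * ends per dent) / 10
Step 1: Total ends per 10 cm = 104 * 4 = 416
Step 2: EPC = 416 / 10 = 41.6 ends/cm

41.6 ends/cm


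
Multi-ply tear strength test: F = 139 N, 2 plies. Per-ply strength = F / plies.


Formula: Per-ply strength = Total force / Number of plies
Per-ply = 139 N / 2
Per-ply = 69.5 N

69.5 N


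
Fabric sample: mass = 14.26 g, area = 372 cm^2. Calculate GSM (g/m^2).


Formula: GSM = mass_g / area_m2
Step 1: Convert area: 372 cm^2 = 372 / 10000 = 0.0372 m^2
Step 2: GSM = 14.26 g / 0.0372 m^2 = 383.3 g/m^2

383.3 g/m^2


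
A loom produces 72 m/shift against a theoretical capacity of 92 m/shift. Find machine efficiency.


Formula: Efficiency% = (Actual output / Theoretical output) * 100
Efficiency% = (72 / 92) * 100
Efficiency% = 0.782609 * 100 = 78.2609% ≈ 78.3%

78.3%


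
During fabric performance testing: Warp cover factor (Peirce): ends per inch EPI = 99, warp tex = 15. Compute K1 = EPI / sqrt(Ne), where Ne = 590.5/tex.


Formula: K1 = EPI / sqrt(Ne), with Ne = 590.5 / tex_warp
Step 1: Ne = 590.5 / 15 = 39.367
Step 2: sqrt(Ne) = sqrt(39.367) = 6.2743
Step 3: K1 = 99 / 6.2743 = 15.8

15.8


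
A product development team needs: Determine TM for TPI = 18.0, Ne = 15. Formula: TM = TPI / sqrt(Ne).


Formula: TM = TPI / sqrt(Ne)
Step 1: sqrt(Ne) = sqrt(15) = 3.873
Step 2: TM = 18.0 / 3.873 = 4.65

4.65 TM


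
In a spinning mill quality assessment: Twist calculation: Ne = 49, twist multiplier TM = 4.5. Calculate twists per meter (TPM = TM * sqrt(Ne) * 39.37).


Formula: TPM = TM * sqrt(Ne) * 39.37
Step 1: sqrt(Ne) = sqrt(49) = 7
Step 2: TM * sqrt(Ne) = 4.5 * 7 = 31.5
Step 3: TPM = 31.5 * 39.37 = 1240 twists/m

1240 twists/m


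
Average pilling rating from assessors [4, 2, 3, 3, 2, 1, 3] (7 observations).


Formula: Mean = sum / count
Sum = 4 + 2 + 3 + 3 + 2 + 1 + 3 = 18
Mean = 18 / 7 = 2.6

2.6


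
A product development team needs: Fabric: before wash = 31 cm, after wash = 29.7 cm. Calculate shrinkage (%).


Formula: Shrinkage% = ((L_before - L_after) / L_before) * 100
Step 1: Shrinkage = 31 - 29.7 = 1.3 cm
Step 2: Shrinkage% = (1.3 / 31) * 100
Step 3: Shrinkage% = 0.041935 * 100 = 4.1935% ≈ 4.2%

4.2%


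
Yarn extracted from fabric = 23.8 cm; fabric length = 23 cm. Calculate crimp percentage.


Formula: Crimp% = ((L_yarn - L_fabric) / L_fabric) * 100
Step 1: Extension = 23.8 - 23 = 0.8 cm
Step 2: Crimp% = (0.8 / 23) * 100
Step 3: Crimp% = 0.034783 * 100 = 3.4783% ≈ 3.5%

3.5%


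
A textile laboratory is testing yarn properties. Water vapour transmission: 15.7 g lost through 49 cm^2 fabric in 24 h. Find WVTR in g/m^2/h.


Formula: WVTR = mass_loss / (area * time)
Step 1: Convert area: 49 cm^2 = 0.0049 m^2
Step 2: WVTR = 15.7 g / (0.0049 m^2 * 24 h)
Step 3: WVTR = 15.7 / 0.1176 = 133.5 g/m^2/h

133.5 g/m^2/h


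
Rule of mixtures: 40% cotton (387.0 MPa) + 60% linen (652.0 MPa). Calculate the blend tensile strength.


Formula: Blend property = (fraction_A * property_A) + (fraction_B * property_B)
Step 1: Contribution A = 40/100 * 387.0 MPa = 154.8 MPa
Step 2: Contribution B = 60/100 * 652.0 MPa = 391.2 MPa
Step 3: Blend tensile strength = 154.8 + 391.2 = 546.0 MPa

546.0 MPa


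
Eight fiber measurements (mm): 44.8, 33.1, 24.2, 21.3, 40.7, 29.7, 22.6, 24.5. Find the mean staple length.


Formula: Mean = sum of lengths / count
Sum = 44.8 + 33.1 + 24.2 + 21.3 + 40.7 + 29.7 + 22.6 + 24.5
Sum = 240.9 mm
Mean = 240.9 / 8 = 30.11 mm

30.11 mm


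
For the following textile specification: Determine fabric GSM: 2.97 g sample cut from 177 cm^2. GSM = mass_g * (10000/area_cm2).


Formula: GSM = mass_g / area_m2
Step 1: Convert area: 177 cm^2 = 177 / 10000 = 0.0177 m^2
Step 2: GSM = 2.97 g / 0.0177 m^2 = 167.8 g/m^2

167.8 g/m^2


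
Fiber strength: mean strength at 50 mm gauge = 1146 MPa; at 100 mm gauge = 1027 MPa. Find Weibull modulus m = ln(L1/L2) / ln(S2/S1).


Formula: m = ln(L1/L2) / ln(S2/S1)
Step 1: ln(L1/L2) = ln(50/100) = -0.69315
Step 2: S2/S1 = 1027/1146 = 0.89616
Step 3: ln(S2/S1) = ln(0.89616) = -0.10964
Step 4: m = -0.69315 / -0.10964 = 6.32

6.32 (Weibull m)


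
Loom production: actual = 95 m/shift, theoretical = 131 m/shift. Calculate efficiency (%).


Formula: Efficiency% = (Actual output / Theoretical output) * 100
Efficiency% = (95 / 131) * 100
Efficiency% = 0.725191 * 100 = 72.5191% ≈ 72.5%

72.5%
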